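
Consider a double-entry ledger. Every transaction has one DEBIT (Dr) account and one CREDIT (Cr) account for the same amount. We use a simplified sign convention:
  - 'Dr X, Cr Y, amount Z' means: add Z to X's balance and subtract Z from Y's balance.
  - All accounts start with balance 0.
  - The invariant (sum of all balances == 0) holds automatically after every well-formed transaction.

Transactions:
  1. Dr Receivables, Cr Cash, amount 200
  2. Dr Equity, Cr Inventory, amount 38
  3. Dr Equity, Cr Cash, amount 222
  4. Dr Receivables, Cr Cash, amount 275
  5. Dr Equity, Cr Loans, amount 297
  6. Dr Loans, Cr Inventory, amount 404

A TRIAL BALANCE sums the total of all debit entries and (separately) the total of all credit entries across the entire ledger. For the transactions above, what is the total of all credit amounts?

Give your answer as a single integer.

Txn 1: credit+=200
Txn 2: credit+=38
Txn 3: credit+=222
Txn 4: credit+=275
Txn 5: credit+=297
Txn 6: credit+=404
Total credits = 1436

Answer: 1436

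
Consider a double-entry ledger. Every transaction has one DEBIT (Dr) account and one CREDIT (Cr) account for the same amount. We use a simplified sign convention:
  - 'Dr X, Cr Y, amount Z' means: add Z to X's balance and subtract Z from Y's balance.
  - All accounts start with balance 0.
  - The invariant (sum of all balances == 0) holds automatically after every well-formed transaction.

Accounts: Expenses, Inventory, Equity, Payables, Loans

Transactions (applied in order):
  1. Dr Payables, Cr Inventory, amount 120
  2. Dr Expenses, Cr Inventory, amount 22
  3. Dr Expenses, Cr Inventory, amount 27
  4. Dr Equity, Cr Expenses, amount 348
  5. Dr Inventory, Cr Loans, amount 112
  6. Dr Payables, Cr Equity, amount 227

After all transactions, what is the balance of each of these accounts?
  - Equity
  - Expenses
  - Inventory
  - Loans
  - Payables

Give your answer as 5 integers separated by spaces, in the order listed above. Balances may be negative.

After txn 1 (Dr Payables, Cr Inventory, amount 120): Inventory=-120 Payables=120
After txn 2 (Dr Expenses, Cr Inventory, amount 22): Expenses=22 Inventory=-142 Payables=120
After txn 3 (Dr Expenses, Cr Inventory, amount 27): Expenses=49 Inventory=-169 Payables=120
After txn 4 (Dr Equity, Cr Expenses, amount 348): Equity=348 Expenses=-299 Inventory=-169 Payables=120
After txn 5 (Dr Inventory, Cr Loans, amount 112): Equity=348 Expenses=-299 Inventory=-57 Loans=-112 Payables=120
After txn 6 (Dr Payables, Cr Equity, amount 227): Equity=121 Expenses=-299 Inventory=-57 Loans=-112 Payables=347

Answer: 121 -299 -57 -112 347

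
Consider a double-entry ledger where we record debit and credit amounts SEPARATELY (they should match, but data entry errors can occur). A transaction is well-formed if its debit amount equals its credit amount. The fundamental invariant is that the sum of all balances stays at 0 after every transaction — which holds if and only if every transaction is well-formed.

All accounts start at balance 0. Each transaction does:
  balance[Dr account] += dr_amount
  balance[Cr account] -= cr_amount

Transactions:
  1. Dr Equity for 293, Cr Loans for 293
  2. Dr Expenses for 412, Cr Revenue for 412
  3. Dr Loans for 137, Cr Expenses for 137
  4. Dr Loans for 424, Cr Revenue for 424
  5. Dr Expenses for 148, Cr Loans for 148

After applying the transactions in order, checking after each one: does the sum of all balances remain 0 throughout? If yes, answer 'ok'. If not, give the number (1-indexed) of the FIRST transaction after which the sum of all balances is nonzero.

After txn 1: dr=293 cr=293 sum_balances=0
After txn 2: dr=412 cr=412 sum_balances=0
After txn 3: dr=137 cr=137 sum_balances=0
After txn 4: dr=424 cr=424 sum_balances=0
After txn 5: dr=148 cr=148 sum_balances=0

Answer: ok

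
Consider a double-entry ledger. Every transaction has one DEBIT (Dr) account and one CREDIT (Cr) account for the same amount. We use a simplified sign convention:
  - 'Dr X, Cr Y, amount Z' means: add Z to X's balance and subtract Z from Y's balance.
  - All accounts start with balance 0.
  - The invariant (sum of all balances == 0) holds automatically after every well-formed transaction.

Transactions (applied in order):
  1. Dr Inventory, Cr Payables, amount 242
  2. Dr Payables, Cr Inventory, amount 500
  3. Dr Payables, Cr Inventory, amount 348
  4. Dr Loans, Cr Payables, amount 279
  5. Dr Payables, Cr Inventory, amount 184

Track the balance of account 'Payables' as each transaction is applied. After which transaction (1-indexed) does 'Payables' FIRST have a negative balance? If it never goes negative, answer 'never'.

Answer: 1

Derivation:
After txn 1: Payables=-242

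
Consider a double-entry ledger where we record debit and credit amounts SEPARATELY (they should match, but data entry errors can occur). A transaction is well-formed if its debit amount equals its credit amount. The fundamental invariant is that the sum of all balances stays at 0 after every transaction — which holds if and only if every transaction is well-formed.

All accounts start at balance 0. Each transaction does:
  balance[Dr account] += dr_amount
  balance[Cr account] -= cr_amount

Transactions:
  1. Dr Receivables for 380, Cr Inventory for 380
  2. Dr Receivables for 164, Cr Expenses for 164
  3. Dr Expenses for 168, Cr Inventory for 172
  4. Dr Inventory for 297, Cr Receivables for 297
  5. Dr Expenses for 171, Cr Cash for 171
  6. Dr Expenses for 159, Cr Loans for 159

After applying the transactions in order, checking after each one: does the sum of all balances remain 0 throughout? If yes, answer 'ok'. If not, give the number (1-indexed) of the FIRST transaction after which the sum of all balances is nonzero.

Answer: 3

Derivation:
After txn 1: dr=380 cr=380 sum_balances=0
After txn 2: dr=164 cr=164 sum_balances=0
After txn 3: dr=168 cr=172 sum_balances=-4
After txn 4: dr=297 cr=297 sum_balances=-4
After txn 5: dr=171 cr=171 sum_balances=-4
After txn 6: dr=159 cr=159 sum_balances=-4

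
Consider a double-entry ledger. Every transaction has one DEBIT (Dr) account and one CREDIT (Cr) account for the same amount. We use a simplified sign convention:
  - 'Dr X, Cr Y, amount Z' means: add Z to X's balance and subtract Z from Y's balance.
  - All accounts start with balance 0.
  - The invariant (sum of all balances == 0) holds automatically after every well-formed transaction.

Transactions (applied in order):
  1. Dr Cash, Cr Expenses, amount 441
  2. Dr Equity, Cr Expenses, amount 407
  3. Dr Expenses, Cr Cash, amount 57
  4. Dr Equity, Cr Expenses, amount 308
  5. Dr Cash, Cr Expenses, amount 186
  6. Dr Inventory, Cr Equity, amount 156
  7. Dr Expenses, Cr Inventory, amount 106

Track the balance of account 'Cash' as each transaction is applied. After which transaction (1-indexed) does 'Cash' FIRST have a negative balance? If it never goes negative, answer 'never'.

Answer: never

Derivation:
After txn 1: Cash=441
After txn 2: Cash=441
After txn 3: Cash=384
After txn 4: Cash=384
After txn 5: Cash=570
After txn 6: Cash=570
After txn 7: Cash=570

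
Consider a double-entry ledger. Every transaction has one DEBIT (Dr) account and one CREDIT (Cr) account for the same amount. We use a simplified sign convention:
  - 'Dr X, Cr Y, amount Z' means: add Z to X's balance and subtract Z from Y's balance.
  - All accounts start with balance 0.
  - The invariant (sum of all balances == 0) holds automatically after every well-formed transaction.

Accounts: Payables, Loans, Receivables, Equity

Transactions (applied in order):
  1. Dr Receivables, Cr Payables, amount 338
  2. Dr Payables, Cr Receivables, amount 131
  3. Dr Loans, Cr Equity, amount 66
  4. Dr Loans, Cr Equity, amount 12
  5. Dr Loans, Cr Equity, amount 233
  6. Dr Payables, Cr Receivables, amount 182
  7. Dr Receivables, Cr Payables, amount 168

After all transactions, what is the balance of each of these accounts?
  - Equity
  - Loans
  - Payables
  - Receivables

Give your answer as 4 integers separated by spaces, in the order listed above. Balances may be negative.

Answer: -311 311 -193 193

Derivation:
After txn 1 (Dr Receivables, Cr Payables, amount 338): Payables=-338 Receivables=338
After txn 2 (Dr Payables, Cr Receivables, amount 131): Payables=-207 Receivables=207
After txn 3 (Dr Loans, Cr Equity, amount 66): Equity=-66 Loans=66 Payables=-207 Receivables=207
After txn 4 (Dr Loans, Cr Equity, amount 12): Equity=-78 Loans=78 Payables=-207 Receivables=207
After txn 5 (Dr Loans, Cr Equity, amount 233): Equity=-311 Loans=311 Payables=-207 Receivables=207
After txn 6 (Dr Payables, Cr Receivables, amount 182): Equity=-311 Loans=311 Payables=-25 Receivables=25
After txn 7 (Dr Receivables, Cr Payables, amount 168): Equity=-311 Loans=311 Payables=-193 Receivables=193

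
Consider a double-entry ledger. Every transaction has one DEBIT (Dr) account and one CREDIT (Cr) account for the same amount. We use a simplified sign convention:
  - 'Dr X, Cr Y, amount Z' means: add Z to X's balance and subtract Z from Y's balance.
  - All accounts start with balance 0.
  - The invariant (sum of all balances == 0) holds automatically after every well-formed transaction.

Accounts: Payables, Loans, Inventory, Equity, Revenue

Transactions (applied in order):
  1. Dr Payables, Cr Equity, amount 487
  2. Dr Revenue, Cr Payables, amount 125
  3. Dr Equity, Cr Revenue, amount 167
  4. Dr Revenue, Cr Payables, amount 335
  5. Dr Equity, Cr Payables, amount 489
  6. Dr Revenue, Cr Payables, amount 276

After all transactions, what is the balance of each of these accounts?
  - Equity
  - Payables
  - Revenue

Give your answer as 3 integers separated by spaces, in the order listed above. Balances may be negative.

Answer: 169 -738 569

Derivation:
After txn 1 (Dr Payables, Cr Equity, amount 487): Equity=-487 Payables=487
After txn 2 (Dr Revenue, Cr Payables, amount 125): Equity=-487 Payables=362 Revenue=125
After txn 3 (Dr Equity, Cr Revenue, amount 167): Equity=-320 Payables=362 Revenue=-42
After txn 4 (Dr Revenue, Cr Payables, amount 335): Equity=-320 Payables=27 Revenue=293
After txn 5 (Dr Equity, Cr Payables, amount 489): Equity=169 Payables=-462 Revenue=293
After txn 6 (Dr Revenue, Cr Payables, amount 276): Equity=169 Payables=-738 Revenue=569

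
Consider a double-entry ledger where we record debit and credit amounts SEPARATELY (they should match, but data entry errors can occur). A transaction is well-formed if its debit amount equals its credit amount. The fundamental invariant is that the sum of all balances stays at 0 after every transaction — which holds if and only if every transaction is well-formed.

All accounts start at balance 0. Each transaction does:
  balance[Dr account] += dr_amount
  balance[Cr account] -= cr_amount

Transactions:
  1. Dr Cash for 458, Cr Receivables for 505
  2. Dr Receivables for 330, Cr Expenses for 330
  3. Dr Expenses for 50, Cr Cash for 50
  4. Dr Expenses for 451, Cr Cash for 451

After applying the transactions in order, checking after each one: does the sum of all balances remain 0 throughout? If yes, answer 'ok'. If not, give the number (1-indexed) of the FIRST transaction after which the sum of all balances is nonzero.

After txn 1: dr=458 cr=505 sum_balances=-47
After txn 2: dr=330 cr=330 sum_balances=-47
After txn 3: dr=50 cr=50 sum_balances=-47
After txn 4: dr=451 cr=451 sum_balances=-47

Answer: 1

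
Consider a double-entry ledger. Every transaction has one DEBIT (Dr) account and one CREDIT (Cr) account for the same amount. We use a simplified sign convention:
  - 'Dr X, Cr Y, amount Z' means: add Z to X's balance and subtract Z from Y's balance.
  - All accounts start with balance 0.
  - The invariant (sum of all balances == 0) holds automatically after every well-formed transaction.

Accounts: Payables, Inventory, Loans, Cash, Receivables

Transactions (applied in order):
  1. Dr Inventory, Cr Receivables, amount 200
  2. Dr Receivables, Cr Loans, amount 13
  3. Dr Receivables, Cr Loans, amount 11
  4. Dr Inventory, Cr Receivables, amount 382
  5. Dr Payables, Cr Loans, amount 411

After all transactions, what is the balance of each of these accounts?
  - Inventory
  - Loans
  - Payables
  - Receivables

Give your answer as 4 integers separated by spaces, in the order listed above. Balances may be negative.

Answer: 582 -435 411 -558

Derivation:
After txn 1 (Dr Inventory, Cr Receivables, amount 200): Inventory=200 Receivables=-200
After txn 2 (Dr Receivables, Cr Loans, amount 13): Inventory=200 Loans=-13 Receivables=-187
After txn 3 (Dr Receivables, Cr Loans, amount 11): Inventory=200 Loans=-24 Receivables=-176
After txn 4 (Dr Inventory, Cr Receivables, amount 382): Inventory=582 Loans=-24 Receivables=-558
After txn 5 (Dr Payables, Cr Loans, amount 411): Inventory=582 Loans=-435 Payables=411 Receivables=-558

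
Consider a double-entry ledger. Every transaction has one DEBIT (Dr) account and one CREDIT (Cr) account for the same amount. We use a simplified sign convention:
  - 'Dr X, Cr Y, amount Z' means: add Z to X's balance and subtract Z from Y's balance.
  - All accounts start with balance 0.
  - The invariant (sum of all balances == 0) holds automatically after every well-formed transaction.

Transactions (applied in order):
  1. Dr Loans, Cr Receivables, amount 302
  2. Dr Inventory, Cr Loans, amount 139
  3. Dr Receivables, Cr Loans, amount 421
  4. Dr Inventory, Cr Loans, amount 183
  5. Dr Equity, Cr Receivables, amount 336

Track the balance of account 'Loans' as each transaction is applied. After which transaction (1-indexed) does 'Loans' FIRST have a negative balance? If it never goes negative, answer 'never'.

Answer: 3

Derivation:
After txn 1: Loans=302
After txn 2: Loans=163
After txn 3: Loans=-258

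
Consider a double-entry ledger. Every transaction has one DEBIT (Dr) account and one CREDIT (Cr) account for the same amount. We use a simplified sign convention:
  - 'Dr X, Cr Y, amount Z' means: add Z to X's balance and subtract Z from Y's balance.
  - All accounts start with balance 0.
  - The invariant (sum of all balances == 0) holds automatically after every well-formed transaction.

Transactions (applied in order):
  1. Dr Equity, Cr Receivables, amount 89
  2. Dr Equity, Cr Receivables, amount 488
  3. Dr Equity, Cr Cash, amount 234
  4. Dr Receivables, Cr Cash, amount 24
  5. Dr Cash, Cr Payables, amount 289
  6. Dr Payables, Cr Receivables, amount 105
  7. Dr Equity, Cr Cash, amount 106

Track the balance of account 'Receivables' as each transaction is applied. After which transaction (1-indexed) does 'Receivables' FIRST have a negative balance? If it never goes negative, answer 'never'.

Answer: 1

Derivation:
After txn 1: Receivables=-89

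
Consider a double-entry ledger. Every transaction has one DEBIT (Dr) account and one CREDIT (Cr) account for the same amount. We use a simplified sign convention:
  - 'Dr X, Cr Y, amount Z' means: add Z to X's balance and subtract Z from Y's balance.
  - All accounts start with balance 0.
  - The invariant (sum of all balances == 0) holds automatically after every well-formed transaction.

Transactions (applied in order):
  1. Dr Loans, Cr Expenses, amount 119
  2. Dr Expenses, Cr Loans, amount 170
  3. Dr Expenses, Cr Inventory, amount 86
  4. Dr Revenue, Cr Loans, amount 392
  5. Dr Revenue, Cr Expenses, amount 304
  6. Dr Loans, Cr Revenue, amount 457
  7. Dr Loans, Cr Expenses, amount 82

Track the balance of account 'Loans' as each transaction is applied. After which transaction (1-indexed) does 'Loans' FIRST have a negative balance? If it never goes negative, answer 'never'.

Answer: 2

Derivation:
After txn 1: Loans=119
After txn 2: Loans=-51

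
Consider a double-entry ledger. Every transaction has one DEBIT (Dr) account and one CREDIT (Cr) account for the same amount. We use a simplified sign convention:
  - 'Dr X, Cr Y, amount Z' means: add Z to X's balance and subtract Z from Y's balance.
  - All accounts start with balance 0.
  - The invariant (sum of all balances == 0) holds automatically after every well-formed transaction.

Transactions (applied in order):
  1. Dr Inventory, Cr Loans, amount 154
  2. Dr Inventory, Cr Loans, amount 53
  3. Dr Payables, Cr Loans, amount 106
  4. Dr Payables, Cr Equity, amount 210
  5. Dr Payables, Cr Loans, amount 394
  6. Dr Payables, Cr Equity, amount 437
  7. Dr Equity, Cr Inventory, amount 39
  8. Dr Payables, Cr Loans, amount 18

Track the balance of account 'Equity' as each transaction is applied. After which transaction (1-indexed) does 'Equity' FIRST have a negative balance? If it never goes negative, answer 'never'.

After txn 1: Equity=0
After txn 2: Equity=0
After txn 3: Equity=0
After txn 4: Equity=-210

Answer: 4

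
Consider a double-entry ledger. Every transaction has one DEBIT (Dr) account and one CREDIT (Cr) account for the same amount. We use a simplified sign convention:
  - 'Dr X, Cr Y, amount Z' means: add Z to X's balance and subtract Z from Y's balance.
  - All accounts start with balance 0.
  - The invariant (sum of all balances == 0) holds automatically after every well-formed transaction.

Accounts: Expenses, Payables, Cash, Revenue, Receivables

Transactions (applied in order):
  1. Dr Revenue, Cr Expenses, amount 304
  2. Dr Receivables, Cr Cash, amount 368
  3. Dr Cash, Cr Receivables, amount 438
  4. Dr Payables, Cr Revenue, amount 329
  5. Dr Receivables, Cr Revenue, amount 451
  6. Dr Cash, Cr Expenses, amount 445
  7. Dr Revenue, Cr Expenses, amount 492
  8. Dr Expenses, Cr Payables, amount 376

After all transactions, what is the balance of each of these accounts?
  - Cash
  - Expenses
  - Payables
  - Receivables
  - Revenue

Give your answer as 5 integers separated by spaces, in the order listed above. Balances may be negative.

After txn 1 (Dr Revenue, Cr Expenses, amount 304): Expenses=-304 Revenue=304
After txn 2 (Dr Receivables, Cr Cash, amount 368): Cash=-368 Expenses=-304 Receivables=368 Revenue=304
After txn 3 (Dr Cash, Cr Receivables, amount 438): Cash=70 Expenses=-304 Receivables=-70 Revenue=304
After txn 4 (Dr Payables, Cr Revenue, amount 329): Cash=70 Expenses=-304 Payables=329 Receivables=-70 Revenue=-25
After txn 5 (Dr Receivables, Cr Revenue, amount 451): Cash=70 Expenses=-304 Payables=329 Receivables=381 Revenue=-476
After txn 6 (Dr Cash, Cr Expenses, amount 445): Cash=515 Expenses=-749 Payables=329 Receivables=381 Revenue=-476
After txn 7 (Dr Revenue, Cr Expenses, amount 492): Cash=515 Expenses=-1241 Payables=329 Receivables=381 Revenue=16
After txn 8 (Dr Expenses, Cr Payables, amount 376): Cash=515 Expenses=-865 Payables=-47 Receivables=381 Revenue=16

Answer: 515 -865 -47 381 16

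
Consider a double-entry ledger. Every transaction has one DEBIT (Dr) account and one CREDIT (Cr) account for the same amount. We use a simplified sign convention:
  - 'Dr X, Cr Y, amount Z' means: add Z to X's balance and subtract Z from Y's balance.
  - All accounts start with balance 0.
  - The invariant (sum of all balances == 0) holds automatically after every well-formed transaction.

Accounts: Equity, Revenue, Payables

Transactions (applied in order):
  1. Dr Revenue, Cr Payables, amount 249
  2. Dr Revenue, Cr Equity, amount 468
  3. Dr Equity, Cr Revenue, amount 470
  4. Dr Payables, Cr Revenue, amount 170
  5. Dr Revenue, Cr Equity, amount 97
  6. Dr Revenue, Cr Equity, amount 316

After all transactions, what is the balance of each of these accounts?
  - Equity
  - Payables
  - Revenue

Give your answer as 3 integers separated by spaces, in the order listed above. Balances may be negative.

After txn 1 (Dr Revenue, Cr Payables, amount 249): Payables=-249 Revenue=249
After txn 2 (Dr Revenue, Cr Equity, amount 468): Equity=-468 Payables=-249 Revenue=717
After txn 3 (Dr Equity, Cr Revenue, amount 470): Equity=2 Payables=-249 Revenue=247
After txn 4 (Dr Payables, Cr Revenue, amount 170): Equity=2 Payables=-79 Revenue=77
After txn 5 (Dr Revenue, Cr Equity, amount 97): Equity=-95 Payables=-79 Revenue=174
After txn 6 (Dr Revenue, Cr Equity, amount 316): Equity=-411 Payables=-79 Revenue=490

Answer: -411 -79 490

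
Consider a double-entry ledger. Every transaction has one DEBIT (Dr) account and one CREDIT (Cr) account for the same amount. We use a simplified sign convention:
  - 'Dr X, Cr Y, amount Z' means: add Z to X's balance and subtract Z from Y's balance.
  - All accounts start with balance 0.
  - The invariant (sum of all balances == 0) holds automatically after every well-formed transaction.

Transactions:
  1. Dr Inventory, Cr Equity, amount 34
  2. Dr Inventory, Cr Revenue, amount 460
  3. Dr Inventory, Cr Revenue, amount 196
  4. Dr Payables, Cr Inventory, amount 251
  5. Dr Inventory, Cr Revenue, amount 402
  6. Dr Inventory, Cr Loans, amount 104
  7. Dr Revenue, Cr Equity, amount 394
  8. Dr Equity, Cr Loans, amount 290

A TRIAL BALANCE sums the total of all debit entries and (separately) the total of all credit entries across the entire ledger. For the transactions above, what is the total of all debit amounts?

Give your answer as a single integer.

Txn 1: debit+=34
Txn 2: debit+=460
Txn 3: debit+=196
Txn 4: debit+=251
Txn 5: debit+=402
Txn 6: debit+=104
Txn 7: debit+=394
Txn 8: debit+=290
Total debits = 2131

Answer: 2131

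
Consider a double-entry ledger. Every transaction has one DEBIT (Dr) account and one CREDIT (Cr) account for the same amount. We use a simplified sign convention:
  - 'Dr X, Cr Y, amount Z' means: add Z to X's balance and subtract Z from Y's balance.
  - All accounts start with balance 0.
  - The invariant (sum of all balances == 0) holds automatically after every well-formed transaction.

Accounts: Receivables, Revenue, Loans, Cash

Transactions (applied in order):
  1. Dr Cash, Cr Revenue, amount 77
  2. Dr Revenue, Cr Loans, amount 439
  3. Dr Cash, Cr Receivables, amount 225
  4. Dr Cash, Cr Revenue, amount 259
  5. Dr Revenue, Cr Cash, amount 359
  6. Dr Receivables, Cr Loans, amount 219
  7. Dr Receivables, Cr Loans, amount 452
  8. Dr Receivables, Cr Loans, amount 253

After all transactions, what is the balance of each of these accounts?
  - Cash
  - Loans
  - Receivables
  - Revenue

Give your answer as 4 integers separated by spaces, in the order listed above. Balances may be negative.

After txn 1 (Dr Cash, Cr Revenue, amount 77): Cash=77 Revenue=-77
After txn 2 (Dr Revenue, Cr Loans, amount 439): Cash=77 Loans=-439 Revenue=362
After txn 3 (Dr Cash, Cr Receivables, amount 225): Cash=302 Loans=-439 Receivables=-225 Revenue=362
After txn 4 (Dr Cash, Cr Revenue, amount 259): Cash=561 Loans=-439 Receivables=-225 Revenue=103
After txn 5 (Dr Revenue, Cr Cash, amount 359): Cash=202 Loans=-439 Receivables=-225 Revenue=462
After txn 6 (Dr Receivables, Cr Loans, amount 219): Cash=202 Loans=-658 Receivables=-6 Revenue=462
After txn 7 (Dr Receivables, Cr Loans, amount 452): Cash=202 Loans=-1110 Receivables=446 Revenue=462
After txn 8 (Dr Receivables, Cr Loans, amount 253): Cash=202 Loans=-1363 Receivables=699 Revenue=462

Answer: 202 -1363 699 462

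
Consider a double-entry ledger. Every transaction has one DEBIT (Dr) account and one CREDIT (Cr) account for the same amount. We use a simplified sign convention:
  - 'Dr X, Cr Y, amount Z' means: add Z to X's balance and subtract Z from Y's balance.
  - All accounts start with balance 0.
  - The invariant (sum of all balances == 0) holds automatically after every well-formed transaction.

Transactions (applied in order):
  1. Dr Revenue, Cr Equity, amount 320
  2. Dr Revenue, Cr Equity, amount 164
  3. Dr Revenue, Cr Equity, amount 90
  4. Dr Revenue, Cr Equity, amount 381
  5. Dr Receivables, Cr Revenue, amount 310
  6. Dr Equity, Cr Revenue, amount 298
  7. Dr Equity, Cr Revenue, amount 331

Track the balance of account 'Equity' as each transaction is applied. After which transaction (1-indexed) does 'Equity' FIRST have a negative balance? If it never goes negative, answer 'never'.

Answer: 1

Derivation:
After txn 1: Equity=-320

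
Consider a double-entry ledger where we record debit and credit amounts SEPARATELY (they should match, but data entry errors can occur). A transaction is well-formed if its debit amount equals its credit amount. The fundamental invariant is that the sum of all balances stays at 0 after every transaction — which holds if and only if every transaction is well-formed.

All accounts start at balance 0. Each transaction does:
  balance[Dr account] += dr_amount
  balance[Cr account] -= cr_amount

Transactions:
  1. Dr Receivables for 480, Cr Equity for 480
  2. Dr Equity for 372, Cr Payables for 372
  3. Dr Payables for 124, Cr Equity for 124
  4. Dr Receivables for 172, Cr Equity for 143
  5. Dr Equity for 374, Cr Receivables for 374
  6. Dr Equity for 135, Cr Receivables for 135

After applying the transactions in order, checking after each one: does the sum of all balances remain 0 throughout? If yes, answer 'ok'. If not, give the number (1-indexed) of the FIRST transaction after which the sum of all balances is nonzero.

Answer: 4

Derivation:
After txn 1: dr=480 cr=480 sum_balances=0
After txn 2: dr=372 cr=372 sum_balances=0
After txn 3: dr=124 cr=124 sum_balances=0
After txn 4: dr=172 cr=143 sum_balances=29
After txn 5: dr=374 cr=374 sum_balances=29
After txn 6: dr=135 cr=135 sum_balances=29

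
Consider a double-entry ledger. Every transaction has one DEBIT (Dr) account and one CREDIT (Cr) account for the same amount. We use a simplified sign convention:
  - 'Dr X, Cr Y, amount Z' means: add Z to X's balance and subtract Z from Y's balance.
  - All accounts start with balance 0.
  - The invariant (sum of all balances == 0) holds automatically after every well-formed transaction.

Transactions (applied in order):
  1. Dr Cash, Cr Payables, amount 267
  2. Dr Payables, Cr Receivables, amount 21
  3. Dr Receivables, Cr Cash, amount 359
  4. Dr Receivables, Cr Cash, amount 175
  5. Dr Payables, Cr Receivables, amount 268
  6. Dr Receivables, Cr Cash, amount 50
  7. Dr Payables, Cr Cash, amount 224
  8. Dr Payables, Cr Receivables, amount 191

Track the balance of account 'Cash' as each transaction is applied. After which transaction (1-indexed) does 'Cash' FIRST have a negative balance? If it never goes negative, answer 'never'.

Answer: 3

Derivation:
After txn 1: Cash=267
After txn 2: Cash=267
After txn 3: Cash=-92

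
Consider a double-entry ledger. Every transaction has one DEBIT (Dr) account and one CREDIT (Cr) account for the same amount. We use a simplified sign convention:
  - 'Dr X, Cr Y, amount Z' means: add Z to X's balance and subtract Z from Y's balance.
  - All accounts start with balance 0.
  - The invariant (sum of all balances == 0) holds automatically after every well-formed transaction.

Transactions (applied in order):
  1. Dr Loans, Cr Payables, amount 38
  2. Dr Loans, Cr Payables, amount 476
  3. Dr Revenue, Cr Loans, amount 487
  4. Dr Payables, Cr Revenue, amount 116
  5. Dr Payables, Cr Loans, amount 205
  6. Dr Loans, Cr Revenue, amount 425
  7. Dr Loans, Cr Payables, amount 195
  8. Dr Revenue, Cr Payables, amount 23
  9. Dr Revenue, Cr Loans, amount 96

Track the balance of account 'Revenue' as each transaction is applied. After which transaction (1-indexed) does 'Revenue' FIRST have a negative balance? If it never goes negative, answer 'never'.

After txn 1: Revenue=0
After txn 2: Revenue=0
After txn 3: Revenue=487
After txn 4: Revenue=371
After txn 5: Revenue=371
After txn 6: Revenue=-54

Answer: 6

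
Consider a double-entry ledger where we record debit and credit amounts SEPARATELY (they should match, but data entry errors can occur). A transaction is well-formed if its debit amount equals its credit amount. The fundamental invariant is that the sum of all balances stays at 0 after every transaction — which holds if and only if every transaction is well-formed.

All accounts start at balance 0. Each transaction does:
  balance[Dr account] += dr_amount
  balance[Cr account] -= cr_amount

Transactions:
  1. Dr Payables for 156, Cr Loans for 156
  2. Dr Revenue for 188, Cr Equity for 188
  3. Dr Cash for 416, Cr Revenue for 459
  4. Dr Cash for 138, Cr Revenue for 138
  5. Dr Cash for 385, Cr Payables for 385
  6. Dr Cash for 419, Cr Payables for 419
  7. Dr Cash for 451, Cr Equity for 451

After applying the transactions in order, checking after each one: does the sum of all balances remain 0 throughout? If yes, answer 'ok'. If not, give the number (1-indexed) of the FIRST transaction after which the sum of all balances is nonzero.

After txn 1: dr=156 cr=156 sum_balances=0
After txn 2: dr=188 cr=188 sum_balances=0
After txn 3: dr=416 cr=459 sum_balances=-43
After txn 4: dr=138 cr=138 sum_balances=-43
After txn 5: dr=385 cr=385 sum_balances=-43
After txn 6: dr=419 cr=419 sum_balances=-43
After txn 7: dr=451 cr=451 sum_balances=-43

Answer: 3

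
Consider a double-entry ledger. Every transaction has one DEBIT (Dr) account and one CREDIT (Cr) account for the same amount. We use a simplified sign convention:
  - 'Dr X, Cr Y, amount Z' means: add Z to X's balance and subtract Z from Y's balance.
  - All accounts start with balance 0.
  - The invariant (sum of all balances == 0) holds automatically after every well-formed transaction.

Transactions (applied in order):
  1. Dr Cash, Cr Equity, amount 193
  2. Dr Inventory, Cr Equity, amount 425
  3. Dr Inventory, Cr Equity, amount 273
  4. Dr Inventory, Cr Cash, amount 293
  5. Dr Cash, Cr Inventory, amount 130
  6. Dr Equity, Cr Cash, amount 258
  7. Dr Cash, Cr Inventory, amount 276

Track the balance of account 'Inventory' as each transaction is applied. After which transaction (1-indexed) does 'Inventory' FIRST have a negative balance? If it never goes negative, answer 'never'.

After txn 1: Inventory=0
After txn 2: Inventory=425
After txn 3: Inventory=698
After txn 4: Inventory=991
After txn 5: Inventory=861
After txn 6: Inventory=861
After txn 7: Inventory=585

Answer: never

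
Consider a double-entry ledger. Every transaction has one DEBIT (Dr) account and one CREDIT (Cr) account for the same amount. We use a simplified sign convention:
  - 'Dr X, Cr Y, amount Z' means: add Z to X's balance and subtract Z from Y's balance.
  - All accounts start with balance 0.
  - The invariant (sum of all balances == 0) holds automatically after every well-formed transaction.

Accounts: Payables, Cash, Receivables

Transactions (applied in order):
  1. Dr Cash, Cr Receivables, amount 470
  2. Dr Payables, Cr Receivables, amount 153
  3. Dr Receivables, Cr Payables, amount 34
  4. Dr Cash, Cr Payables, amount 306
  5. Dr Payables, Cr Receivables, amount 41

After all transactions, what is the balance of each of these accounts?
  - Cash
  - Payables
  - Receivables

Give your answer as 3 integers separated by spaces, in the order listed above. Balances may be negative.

After txn 1 (Dr Cash, Cr Receivables, amount 470): Cash=470 Receivables=-470
After txn 2 (Dr Payables, Cr Receivables, amount 153): Cash=470 Payables=153 Receivables=-623
After txn 3 (Dr Receivables, Cr Payables, amount 34): Cash=470 Payables=119 Receivables=-589
After txn 4 (Dr Cash, Cr Payables, amount 306): Cash=776 Payables=-187 Receivables=-589
After txn 5 (Dr Payables, Cr Receivables, amount 41): Cash=776 Payables=-146 Receivables=-630

Answer: 776 -146 -630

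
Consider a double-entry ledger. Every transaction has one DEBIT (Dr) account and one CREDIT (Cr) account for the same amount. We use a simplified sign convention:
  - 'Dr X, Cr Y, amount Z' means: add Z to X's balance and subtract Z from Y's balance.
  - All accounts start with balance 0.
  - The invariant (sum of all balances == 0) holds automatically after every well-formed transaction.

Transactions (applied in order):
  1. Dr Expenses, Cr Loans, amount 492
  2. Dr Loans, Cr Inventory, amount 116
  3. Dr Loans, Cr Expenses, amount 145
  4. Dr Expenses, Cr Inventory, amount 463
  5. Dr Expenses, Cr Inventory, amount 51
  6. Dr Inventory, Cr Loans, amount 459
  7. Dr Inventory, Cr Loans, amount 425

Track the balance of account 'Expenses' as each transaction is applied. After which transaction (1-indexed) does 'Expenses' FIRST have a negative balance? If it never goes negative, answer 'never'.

Answer: never

Derivation:
After txn 1: Expenses=492
After txn 2: Expenses=492
After txn 3: Expenses=347
After txn 4: Expenses=810
After txn 5: Expenses=861
After txn 6: Expenses=861
After txn 7: Expenses=861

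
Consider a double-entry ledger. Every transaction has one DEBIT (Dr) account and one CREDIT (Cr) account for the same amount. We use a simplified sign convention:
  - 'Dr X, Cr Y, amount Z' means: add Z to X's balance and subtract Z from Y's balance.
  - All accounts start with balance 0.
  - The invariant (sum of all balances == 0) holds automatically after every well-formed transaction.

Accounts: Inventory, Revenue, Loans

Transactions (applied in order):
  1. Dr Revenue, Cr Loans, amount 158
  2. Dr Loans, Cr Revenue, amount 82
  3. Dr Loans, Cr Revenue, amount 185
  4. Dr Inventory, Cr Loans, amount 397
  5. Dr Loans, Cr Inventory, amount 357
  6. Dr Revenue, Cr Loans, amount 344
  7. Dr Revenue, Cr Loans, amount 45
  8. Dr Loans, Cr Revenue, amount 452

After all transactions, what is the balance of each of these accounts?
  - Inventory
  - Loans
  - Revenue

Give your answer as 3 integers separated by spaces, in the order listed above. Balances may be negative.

After txn 1 (Dr Revenue, Cr Loans, amount 158): Loans=-158 Revenue=158
After txn 2 (Dr Loans, Cr Revenue, amount 82): Loans=-76 Revenue=76
After txn 3 (Dr Loans, Cr Revenue, amount 185): Loans=109 Revenue=-109
After txn 4 (Dr Inventory, Cr Loans, amount 397): Inventory=397 Loans=-288 Revenue=-109
After txn 5 (Dr Loans, Cr Inventory, amount 357): Inventory=40 Loans=69 Revenue=-109
After txn 6 (Dr Revenue, Cr Loans, amount 344): Inventory=40 Loans=-275 Revenue=235
After txn 7 (Dr Revenue, Cr Loans, amount 45): Inventory=40 Loans=-320 Revenue=280
After txn 8 (Dr Loans, Cr Revenue, amount 452): Inventory=40 Loans=132 Revenue=-172

Answer: 40 132 -172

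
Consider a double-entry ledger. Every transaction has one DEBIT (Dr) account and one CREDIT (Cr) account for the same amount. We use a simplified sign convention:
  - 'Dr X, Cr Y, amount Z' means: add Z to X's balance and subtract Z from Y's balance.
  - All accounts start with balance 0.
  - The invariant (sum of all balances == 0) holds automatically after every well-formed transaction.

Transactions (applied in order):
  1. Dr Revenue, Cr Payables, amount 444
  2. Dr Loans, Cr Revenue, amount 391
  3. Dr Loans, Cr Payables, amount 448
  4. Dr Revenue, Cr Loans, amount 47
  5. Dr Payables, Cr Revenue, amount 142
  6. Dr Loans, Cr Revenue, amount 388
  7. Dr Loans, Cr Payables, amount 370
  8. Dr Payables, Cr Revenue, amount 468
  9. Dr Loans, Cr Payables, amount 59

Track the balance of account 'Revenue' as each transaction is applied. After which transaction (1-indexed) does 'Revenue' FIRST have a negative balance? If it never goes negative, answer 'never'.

Answer: 5

Derivation:
After txn 1: Revenue=444
After txn 2: Revenue=53
After txn 3: Revenue=53
After txn 4: Revenue=100
After txn 5: Revenue=-42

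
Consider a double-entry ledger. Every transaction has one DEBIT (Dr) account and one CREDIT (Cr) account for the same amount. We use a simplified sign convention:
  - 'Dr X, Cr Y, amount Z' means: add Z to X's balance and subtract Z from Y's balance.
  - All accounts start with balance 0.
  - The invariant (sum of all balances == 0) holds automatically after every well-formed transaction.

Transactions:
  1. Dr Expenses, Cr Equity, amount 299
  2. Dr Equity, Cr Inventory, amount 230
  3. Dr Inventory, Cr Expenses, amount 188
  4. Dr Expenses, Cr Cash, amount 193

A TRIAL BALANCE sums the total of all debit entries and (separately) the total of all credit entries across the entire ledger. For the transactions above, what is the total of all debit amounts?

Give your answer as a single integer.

Answer: 910

Derivation:
Txn 1: debit+=299
Txn 2: debit+=230
Txn 3: debit+=188
Txn 4: debit+=193
Total debits = 910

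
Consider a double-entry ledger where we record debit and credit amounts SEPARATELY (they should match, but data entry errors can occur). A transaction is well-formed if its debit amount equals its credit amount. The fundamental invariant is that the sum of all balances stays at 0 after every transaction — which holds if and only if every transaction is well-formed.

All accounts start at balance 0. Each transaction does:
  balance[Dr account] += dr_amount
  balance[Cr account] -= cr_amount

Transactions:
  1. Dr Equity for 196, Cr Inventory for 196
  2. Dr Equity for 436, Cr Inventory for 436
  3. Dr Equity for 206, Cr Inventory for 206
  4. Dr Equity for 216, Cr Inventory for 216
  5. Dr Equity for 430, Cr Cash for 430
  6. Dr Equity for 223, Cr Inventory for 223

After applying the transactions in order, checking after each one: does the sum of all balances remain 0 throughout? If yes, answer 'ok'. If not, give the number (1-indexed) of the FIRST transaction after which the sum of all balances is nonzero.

Answer: ok

Derivation:
After txn 1: dr=196 cr=196 sum_balances=0
After txn 2: dr=436 cr=436 sum_balances=0
After txn 3: dr=206 cr=206 sum_balances=0
After txn 4: dr=216 cr=216 sum_balances=0
After txn 5: dr=430 cr=430 sum_balances=0
After txn 6: dr=223 cr=223 sum_balances=0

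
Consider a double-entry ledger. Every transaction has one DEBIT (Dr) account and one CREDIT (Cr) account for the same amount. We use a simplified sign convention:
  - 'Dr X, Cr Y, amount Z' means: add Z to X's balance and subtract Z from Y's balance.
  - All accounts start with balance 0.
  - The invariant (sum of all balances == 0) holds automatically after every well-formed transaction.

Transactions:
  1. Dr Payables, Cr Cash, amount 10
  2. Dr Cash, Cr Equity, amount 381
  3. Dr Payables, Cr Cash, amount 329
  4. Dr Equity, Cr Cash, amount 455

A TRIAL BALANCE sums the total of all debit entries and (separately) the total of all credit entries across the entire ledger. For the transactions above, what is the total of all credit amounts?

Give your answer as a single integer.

Txn 1: credit+=10
Txn 2: credit+=381
Txn 3: credit+=329
Txn 4: credit+=455
Total credits = 1175

Answer: 1175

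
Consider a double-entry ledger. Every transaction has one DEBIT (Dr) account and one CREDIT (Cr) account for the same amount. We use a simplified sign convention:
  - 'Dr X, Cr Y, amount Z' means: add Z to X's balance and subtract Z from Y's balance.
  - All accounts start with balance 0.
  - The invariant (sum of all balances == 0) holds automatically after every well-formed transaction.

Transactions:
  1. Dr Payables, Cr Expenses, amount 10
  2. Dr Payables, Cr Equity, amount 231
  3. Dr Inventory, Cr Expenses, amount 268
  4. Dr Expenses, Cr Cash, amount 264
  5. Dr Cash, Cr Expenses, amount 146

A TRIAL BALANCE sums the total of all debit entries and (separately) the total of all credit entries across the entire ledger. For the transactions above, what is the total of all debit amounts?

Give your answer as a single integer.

Answer: 919

Derivation:
Txn 1: debit+=10
Txn 2: debit+=231
Txn 3: debit+=268
Txn 4: debit+=264
Txn 5: debit+=146
Total debits = 919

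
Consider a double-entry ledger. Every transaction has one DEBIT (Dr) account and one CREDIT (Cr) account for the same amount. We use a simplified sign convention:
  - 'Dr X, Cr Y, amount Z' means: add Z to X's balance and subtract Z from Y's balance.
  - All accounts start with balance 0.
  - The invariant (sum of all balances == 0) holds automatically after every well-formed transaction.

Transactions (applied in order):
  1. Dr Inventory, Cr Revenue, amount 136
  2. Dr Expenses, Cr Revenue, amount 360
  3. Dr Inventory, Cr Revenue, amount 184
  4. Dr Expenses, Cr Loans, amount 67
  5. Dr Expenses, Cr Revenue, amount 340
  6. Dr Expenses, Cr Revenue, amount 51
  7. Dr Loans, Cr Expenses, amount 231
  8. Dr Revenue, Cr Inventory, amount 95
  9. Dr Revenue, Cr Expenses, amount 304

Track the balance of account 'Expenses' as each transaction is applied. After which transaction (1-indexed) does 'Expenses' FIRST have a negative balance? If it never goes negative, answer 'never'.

Answer: never

Derivation:
After txn 1: Expenses=0
After txn 2: Expenses=360
After txn 3: Expenses=360
After txn 4: Expenses=427
After txn 5: Expenses=767
After txn 6: Expenses=818
After txn 7: Expenses=587
After txn 8: Expenses=587
After txn 9: Expenses=283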